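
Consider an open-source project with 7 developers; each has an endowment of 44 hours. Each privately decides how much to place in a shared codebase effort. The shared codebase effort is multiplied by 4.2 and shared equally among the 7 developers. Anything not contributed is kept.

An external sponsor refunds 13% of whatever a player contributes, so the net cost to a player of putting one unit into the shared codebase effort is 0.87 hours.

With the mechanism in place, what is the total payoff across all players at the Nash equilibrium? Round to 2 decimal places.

308.00 hours

With the mechanism, a contributed unit returns (4.2/7) / 0.87 = 0.6897 per unit of net cost — still below 1 — so contributing 0 remains dominant for every player.
Everyone keeps their endowment and the group total is 7 × 44 = 308.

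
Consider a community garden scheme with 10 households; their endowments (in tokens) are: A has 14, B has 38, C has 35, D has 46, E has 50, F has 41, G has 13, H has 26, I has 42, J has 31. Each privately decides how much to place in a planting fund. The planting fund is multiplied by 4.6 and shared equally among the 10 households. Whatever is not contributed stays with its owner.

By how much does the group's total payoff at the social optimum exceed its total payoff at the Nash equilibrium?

1209.60 tokens

The private return per contributed unit is 4.6/10 = 0.4600 < 1 for every player regardless of endowment, so the Nash equilibrium is zero contribution and the group total is Σ E_j = 14 + 38 + 35 + 46 + 50 + 41 + 13 + 26 + 42 + 31 = 336.
Each contributed unit returns 4.600 to the group, so the social optimum is full contribution by everyone: group total = 4.600 × 336 = 1545.60.
Efficiency loss = (4.600 − 1) × 336 = 1209.60.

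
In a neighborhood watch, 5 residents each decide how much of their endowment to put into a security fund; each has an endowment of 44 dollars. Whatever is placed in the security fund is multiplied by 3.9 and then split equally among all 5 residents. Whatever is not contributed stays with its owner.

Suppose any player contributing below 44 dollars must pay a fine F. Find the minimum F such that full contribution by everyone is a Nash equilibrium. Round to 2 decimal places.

Given the others contribute fully, the best deviation is to contribute 0 (any partial contribution still incurs the fine and gives up units whose private return 0.7800 is below 1).
Deviating from 44 to 0 saves 44 dollars but forfeits the deviator's share of the drop in the security fund: 3.9/5 × 44 = 34.32.
So the deviation gain is 44 − 34.32 = 9.68, and the fine must be at least 9.68 dollars to wipe it out.

9.68 dollars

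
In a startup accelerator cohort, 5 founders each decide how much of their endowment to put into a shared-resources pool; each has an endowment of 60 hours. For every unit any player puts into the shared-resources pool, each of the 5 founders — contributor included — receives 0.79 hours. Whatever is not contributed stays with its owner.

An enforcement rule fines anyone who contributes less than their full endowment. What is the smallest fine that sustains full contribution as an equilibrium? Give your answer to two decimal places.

Given the others contribute fully, the best deviation is to contribute 0 (any partial contribution still incurs the fine and gives up units whose private return 0.79 is below 1).
Deviating from 60 to 0 saves 60 hours but forfeits the deviator's share of the drop in the shared-resources pool: 0.79 × 60 = 47.40.
So the deviation gain is 60 − 47.40 = 12.60, and the fine must be at least 12.60 hours to wipe it out.

12.60 hours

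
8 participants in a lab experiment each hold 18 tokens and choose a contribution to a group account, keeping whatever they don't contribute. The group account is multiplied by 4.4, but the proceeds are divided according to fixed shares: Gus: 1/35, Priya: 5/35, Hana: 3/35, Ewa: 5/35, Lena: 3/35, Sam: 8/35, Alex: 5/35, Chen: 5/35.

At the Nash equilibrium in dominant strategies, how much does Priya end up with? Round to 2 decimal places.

29.31 tokens

Player j's private return per contributed unit is 4.4 × (j's share). Contributing is weakly dominant for j when that share is at least 1/4.4 = 0.2273, and contributing 0 is dominant otherwise.
Only Sam (8/35) clears that bar, contributing 18; the remaining 7 contribute 0. Total contributed: 18.
Priya keeps 18 and receives 4.4 × 18 × 5/35 = 11.31 from the group account, for a payoff of 29.31.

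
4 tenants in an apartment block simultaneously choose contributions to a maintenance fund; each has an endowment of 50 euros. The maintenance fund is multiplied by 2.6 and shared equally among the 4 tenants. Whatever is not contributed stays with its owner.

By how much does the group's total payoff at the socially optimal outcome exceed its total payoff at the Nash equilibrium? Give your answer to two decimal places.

Each contributed unit returns 2.6/4 = 0.6500 to its contributor — below 1 — so contributing 0 is dominant for every player. At the Nash equilibrium everyone keeps their 50, and the group total is 4 × 50 = 200.
Each contributed unit returns 2.600 to the group as a whole (0.6500 to each of 4 players), which exceeds 1, so the social optimum is full contribution: group total = 2.600 × 200 = 520.00.
Efficiency loss = 520.00 − 200 = 320.00.

320.00 euros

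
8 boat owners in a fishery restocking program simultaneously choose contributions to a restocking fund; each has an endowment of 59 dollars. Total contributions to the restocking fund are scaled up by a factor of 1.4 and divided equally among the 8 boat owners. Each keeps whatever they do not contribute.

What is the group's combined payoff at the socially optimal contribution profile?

660.80 dollars

Each contributed unit returns 1.400 to the group as a whole (0.1750 to each of 8 players), which exceeds 1, so the social optimum is full contribution: group total = 1.400 × 472 = 660.80.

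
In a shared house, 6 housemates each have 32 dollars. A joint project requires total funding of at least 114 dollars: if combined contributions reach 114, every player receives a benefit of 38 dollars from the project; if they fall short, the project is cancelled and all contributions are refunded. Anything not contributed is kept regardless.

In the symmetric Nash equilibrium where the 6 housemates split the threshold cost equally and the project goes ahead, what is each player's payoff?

Equal share of the threshold: 114/6 = 19.
At this profile no one gains by cutting their contribution: any cut drops the total below 114, the project is cancelled, contributions are refunded, and the deviator ends with 32, which is less than 32 − 19 + 38 = 51. Contributing more than 19 just wastes the excess. So contributing exactly 19 is a best response.
Each player's payoff: 32 − 19 + 38 = 51.

51 dollars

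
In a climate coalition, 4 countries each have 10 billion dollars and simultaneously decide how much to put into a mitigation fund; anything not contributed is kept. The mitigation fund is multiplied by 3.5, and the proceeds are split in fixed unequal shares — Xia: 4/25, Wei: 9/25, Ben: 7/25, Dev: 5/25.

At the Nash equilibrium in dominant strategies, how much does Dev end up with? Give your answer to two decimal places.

17.00 billion dollars

A player with share s gets back 3.5·s per unit contributed, so full contribution is dominant for anyone with s > 1/3.5 = 0.2857 and zero contribution is dominant for anyone below.
Only Wei (9/25) clears that bar, contributing 10; the remaining 3 contribute 0. Total contributed: 10.
Dev keeps 10 and receives 3.5 × 10 × 5/25 = 7.00 from the mitigation fund, for a payoff of 17.00.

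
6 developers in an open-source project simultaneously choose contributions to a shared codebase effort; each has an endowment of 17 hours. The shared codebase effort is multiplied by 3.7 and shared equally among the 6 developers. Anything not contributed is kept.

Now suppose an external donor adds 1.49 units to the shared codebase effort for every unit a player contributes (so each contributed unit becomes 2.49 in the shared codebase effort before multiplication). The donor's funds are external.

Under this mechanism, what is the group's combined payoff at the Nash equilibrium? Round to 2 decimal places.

939.73 hours

Under the mechanism each unit contributed yields 3.7 × 2.49 / 6 = 1.5355 back to its contributor per unit of net cost, which exceeds 1, making full contribution the dominant choice for everyone.
So the Nash equilibrium is full contribution by all 6; the group earns 3.7 × 2.49 × 102 = 939.73.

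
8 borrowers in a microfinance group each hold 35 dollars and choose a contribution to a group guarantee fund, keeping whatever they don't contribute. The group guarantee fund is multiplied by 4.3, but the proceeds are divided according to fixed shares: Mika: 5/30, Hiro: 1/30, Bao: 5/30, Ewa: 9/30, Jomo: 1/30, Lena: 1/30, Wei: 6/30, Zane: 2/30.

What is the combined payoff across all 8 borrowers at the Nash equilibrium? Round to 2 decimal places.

Each unit j contributes comes back to j as 4.3 × (j's share), so j prefers to contribute only if that share exceeds 1/4.3 = 0.2326; otherwise keeping the unit dominates.
Only Ewa (9/30) clears that bar, contributing 35; the remaining 7 contribute 0. Total contributed: 35.
The group guarantee fund pays out 4.3 × 35 = 150.50 in total (split across the unequal shares, but the aggregate is all that matters for the group sum).
The 7 free-riders keep 35 each, adding 245. Group total = 245 + 150.50 = 395.50.

395.50 dollars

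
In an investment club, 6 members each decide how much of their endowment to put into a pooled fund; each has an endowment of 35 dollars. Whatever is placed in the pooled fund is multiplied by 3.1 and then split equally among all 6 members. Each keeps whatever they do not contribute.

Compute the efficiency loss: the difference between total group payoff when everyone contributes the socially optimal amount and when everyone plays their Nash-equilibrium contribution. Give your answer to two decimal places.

Each contributed unit returns 3.1/6 = 0.5167 to its contributor — below 1 — so contributing 0 is dominant for every player. At the Nash equilibrium everyone keeps their 35, and the group total is 6 × 35 = 210.
Each contributed unit returns 3.100 to the group as a whole (0.5167 to each of 6 players), which exceeds 1, so the social optimum is full contribution: group total = 3.100 × 210 = 651.00.
Efficiency loss = 651.00 − 210 = 441.00.

441.00 dollars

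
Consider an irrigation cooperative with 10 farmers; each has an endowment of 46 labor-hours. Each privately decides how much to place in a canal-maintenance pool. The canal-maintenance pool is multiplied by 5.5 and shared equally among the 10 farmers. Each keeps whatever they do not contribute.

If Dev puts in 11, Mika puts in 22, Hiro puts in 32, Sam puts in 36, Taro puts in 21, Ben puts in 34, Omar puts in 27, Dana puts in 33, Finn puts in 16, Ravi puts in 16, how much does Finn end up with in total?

166.40 labor-hours

Total contributed: 11 + 22 + 32 + 36 + 21 + 34 + 27 + 33 + 16 + 16 = 248.
Each receives 5.5 × 248 / 10 = 136.40 from the canal-maintenance pool.
Finn keeps 46 − 16 = 30, so Finn's payoff is 30 + 136.40 = 166.40.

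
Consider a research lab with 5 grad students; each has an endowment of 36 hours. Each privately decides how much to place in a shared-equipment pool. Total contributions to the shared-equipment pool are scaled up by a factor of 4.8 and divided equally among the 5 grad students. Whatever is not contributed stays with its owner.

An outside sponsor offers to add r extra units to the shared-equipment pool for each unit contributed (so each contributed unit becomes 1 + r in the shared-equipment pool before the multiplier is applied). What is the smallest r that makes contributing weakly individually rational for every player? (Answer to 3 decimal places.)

0.042

With matching at rate r, one contributed unit becomes (1 + r) in the shared-equipment pool and returns 4.8 × (1 + r) / 5 to the contributor.
Setting this equal to 1: 1 + r = 5/4.8 = 1.0417.
So the minimum matching rate is r = 1.0417 − 1 = 0.042.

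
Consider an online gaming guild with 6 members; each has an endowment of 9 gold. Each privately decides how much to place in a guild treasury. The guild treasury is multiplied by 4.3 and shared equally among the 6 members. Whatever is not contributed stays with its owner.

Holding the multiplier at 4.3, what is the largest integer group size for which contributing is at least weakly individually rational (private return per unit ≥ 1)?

4

Private return per unit is 4.3/(group size), which is ≥ 1 whenever the group size is ≤ 4.3.
The largest such integer is 4.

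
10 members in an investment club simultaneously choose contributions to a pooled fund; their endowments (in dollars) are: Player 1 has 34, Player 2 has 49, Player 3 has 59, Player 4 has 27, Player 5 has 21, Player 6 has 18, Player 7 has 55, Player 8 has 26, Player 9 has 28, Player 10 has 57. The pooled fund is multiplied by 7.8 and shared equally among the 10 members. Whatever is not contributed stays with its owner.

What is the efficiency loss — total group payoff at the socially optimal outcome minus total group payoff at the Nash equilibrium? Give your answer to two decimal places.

2543.20 dollars

The private return per contributed unit is 7.8/10 = 0.7800 < 1 for every player regardless of endowment, so the Nash equilibrium is zero contribution and the group total is Σ E_j = 34 + 49 + 59 + 27 + 21 + 18 + 55 + 26 + 28 + 57 = 374.
Each contributed unit returns 7.800 to the group, so the social optimum is full contribution by everyone: group total = 7.800 × 374 = 2917.20.
Efficiency loss = (7.800 − 1) × 374 = 2543.20.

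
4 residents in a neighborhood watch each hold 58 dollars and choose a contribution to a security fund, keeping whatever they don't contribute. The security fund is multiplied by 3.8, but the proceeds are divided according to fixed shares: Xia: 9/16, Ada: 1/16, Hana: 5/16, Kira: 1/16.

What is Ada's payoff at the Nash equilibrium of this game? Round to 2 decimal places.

85.55 dollars

A player with share s gets back 3.8·s per unit contributed, so full contribution is dominant for anyone with s > 1/3.8 = 0.2632 and zero contribution is dominant for anyone below.
Xia and Hana are above the threshold, contributing 58 each; the remaining 2 contribute 0. Total contributed: 116.
Ada keeps 58 and receives 3.8 × 116 × 1/16 = 27.55 from the security fund, for a payoff of 85.55.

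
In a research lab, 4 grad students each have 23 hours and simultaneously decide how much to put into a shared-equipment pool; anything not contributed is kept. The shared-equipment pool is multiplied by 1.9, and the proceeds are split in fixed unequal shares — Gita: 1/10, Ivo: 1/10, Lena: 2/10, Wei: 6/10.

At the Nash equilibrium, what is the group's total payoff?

112.70 hours

A player with share s gets back 1.9·s per unit contributed, so full contribution is dominant for anyone with s > 1/1.9 = 0.5263 and zero contribution is dominant for anyone below.
Only Wei (6/10) clears that bar, contributing 23; the remaining 3 contribute 0. Total contributed: 23.
The shared-equipment pool pays out 1.9 × 23 = 43.70 in total (split across the unequal shares, but the aggregate is all that matters for the group sum).
The 3 free-riders keep 23 each, adding 69. Group total = 69 + 43.70 = 112.70.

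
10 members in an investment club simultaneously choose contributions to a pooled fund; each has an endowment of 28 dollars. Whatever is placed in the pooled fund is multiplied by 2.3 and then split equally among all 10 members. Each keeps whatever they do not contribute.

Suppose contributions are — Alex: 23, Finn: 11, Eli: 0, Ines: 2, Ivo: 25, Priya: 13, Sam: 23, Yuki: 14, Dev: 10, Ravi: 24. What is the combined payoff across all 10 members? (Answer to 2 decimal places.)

468.50 dollars

Total contributed: 23 + 11 + 0 + 2 + 25 + 13 + 23 + 14 + 10 + 24 = 145; total kept: 10 × 28 − 145 = 135.
The pooled fund pays out 2.3 × 145 = 333.50 in aggregate.
Group total = 135 + 333.50 = 468.50.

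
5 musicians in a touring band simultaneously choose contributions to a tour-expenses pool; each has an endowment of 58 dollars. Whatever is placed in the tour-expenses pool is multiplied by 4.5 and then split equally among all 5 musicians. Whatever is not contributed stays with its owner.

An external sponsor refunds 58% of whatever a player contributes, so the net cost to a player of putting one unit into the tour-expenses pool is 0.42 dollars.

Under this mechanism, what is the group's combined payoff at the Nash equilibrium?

Under the mechanism each unit contributed yields (4.5/5) / 0.42 = 2.1429 back to its contributor per unit of net cost, which exceeds 1, making full contribution the dominant choice for everyone.
So the Nash equilibrium is full contribution by all 5; the group earns 5 × (58 × 0.58 + 4.5 × 58) = 1473.20.

1473.20 dollars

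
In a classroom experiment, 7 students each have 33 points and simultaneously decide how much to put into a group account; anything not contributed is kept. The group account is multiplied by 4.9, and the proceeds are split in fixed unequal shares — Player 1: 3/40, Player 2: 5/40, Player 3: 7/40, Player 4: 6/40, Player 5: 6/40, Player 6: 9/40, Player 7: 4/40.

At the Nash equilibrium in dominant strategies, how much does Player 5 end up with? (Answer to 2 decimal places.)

Each unit j contributes comes back to j as 4.9 × (j's share), so j prefers to contribute only if that share exceeds 1/4.9 = 0.2041; otherwise keeping the unit dominates.
Only Player 6 (9/40) clears that bar, contributing 33; the remaining 6 contribute 0. Total contributed: 33.
Player 5 keeps 33 and receives 4.9 × 33 × 6/40 = 24.26 from the group account, for a payoff of 57.26.

57.26 points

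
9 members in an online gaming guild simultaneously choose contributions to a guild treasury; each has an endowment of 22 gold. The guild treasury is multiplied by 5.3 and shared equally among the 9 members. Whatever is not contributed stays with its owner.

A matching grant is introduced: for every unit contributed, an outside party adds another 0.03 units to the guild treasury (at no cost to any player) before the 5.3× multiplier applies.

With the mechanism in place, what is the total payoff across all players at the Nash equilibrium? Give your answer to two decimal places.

198.00 gold

Even with the mechanism, each unit contributed returns only 5.3 × 1.03 / 9 = 0.6066 per unit of net cost, so contributing nothing is still dominant.
Everyone keeps their endowment and the group total is 9 × 22 = 198.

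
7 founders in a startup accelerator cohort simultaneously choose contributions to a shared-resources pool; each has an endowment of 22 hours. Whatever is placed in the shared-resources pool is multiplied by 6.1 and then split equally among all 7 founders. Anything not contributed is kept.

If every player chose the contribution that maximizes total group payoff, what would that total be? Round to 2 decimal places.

939.40 hours

Each contributed unit returns 6.100 to the group as a whole (0.8714 to each of 7 players), which exceeds 1, so the social optimum is full contribution: group total = 6.100 × 154 = 939.40.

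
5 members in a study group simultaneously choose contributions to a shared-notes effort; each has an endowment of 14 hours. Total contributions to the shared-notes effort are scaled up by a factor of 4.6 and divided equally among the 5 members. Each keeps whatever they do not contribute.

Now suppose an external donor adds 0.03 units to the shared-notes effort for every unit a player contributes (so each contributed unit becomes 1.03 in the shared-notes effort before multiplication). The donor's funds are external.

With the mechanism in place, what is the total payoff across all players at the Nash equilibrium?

The effective private return is 4.6 × 1.03 / 5 = 0.9476, which is still under 1, so the mechanism doesn't change anyone's dominant strategy: zero contribution.
Everyone keeps their endowment and the group total is 5 × 14 = 70.

70.00 hours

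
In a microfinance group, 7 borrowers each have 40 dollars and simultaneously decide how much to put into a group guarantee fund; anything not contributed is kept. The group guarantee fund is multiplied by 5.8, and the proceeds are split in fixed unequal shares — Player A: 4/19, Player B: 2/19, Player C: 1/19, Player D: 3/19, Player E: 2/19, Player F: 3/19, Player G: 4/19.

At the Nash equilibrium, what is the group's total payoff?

664.00 dollars

Player j's private return per contributed unit is 5.8 × (j's share). Contributing is weakly dominant for j when that share is at least 1/5.8 = 0.1724, and contributing 0 is dominant otherwise.
Player A and Player G are above the threshold, contributing 40 each; the remaining 5 contribute 0. Total contributed: 80.
The group guarantee fund pays out 5.8 × 80 = 464.00 in total (split across the unequal shares, but the aggregate is all that matters for the group sum).
The 5 free-riders keep 40 each, adding 200. Group total = 200 + 464.00 = 664.00.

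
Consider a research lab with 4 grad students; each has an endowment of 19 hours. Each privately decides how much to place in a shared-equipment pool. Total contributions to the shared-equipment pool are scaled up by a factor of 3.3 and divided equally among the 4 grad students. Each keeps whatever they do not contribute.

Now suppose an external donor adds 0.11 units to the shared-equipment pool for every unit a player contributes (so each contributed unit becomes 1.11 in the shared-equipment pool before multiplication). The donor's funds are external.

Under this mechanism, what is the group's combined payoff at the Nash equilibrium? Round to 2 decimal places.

76.00 hours

With the mechanism, a contributed unit returns 3.3 × 1.11 / 4 = 0.9158 per unit of net cost — still below 1 — so contributing 0 remains dominant for every player.
At the Nash equilibrium no one contributes; group total payoff = 4 × 19 = 76.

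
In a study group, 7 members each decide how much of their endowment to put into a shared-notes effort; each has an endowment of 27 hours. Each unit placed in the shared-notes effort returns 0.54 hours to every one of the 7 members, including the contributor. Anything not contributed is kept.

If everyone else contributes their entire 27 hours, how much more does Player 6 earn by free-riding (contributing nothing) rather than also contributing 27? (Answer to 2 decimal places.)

Switching from a contribution of 27 to 0 lets Player 6 keep an extra 27 hours, but lowers the shared-notes effort by 27, which costs Player 6 their own share of that drop: 0.54 × 27 = 14.58.
Net gain = 27 − 14.58 = 12.42. The private return per contributed unit (0.54) is below 1, so free-riding is indeed the best response regardless of what the others do.

12.42 hours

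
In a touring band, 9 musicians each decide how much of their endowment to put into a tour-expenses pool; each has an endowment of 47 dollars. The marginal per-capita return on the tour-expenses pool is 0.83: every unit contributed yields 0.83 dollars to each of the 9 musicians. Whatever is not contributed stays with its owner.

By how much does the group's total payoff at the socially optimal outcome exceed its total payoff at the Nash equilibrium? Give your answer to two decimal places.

The private return per contributed unit is 0.83 < 1, so contributing 0 is dominant for every player. At the Nash equilibrium everyone keeps their 47, and the group total is 9 × 47 = 423.
Each contributed unit returns 7.470 to the group as a whole (0.83 to each of 9 players), which exceeds 1, so the social optimum is full contribution: group total = 7.470 × 423 = 3159.81.
Efficiency loss = 3159.81 − 423 = 2736.81.

2736.81 dollars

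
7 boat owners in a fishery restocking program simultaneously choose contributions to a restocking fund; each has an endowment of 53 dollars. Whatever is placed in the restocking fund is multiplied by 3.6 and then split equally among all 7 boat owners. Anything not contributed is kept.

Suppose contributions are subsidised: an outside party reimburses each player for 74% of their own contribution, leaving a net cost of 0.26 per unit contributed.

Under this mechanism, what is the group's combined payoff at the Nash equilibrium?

Under the mechanism each unit contributed yields (3.6/7) / 0.26 = 1.9780 back to its contributor per unit of net cost, which exceeds 1, making full contribution the dominant choice for everyone.
So the Nash equilibrium is full contribution by all 7; the group earns 7 × (53 × 0.74 + 3.6 × 53) = 1610.14.

1610.14 dollars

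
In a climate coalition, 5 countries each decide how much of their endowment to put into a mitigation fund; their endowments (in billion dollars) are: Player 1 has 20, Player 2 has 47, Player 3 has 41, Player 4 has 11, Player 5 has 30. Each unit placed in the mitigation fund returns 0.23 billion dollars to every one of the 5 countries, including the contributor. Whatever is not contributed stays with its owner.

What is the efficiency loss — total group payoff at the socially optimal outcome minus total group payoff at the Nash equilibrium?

22.35 billion dollars

The private return per contributed unit is 0.23 < 1 for everyone, so the Nash equilibrium is zero contribution and the group total is Σ E_j = 20 + 47 + 41 + 11 + 30 = 149.
Each contributed unit returns 1.150 to the group, so the social optimum is full contribution by everyone: group total = 1.150 × 149 = 171.35.
Efficiency loss = (1.150 − 1) × 149 = 22.35.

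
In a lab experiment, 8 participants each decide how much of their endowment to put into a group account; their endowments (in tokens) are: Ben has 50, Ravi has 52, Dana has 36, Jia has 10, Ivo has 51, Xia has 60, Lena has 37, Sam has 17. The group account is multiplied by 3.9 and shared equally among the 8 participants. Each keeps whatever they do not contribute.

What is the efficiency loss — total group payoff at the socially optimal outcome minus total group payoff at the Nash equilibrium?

907.70 tokens

The private return per contributed unit is 3.9/8 = 0.4875 < 1 for every player regardless of endowment, so the Nash equilibrium is zero contribution and the group total is Σ E_j = 50 + 52 + 36 + 10 + 51 + 60 + 37 + 17 = 313.
Each contributed unit returns 3.900 to the group, so the social optimum is full contribution by everyone: group total = 3.900 × 313 = 1220.70.
Efficiency loss = (3.900 − 1) × 313 = 907.70.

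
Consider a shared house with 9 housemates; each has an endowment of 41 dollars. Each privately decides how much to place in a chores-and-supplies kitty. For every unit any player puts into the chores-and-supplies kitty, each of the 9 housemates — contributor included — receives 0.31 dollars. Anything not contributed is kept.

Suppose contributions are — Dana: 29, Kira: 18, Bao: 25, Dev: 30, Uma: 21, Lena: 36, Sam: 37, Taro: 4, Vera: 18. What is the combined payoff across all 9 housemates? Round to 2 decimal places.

Total contributed: 29 + 18 + 25 + 30 + 21 + 36 + 37 + 4 + 18 = 218; total kept: 9 × 41 − 218 = 151.
The chores-and-supplies kitty pays out 0.31 × 9 × 218 = 608.22 in aggregate.
Group total = 151 + 608.22 = 759.22.

759.22 dollars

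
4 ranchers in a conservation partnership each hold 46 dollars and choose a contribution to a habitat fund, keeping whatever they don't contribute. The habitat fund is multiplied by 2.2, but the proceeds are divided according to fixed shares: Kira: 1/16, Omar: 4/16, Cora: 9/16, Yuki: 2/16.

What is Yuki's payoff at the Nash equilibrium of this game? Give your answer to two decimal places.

58.65 dollars

A player with share s gets back 2.2·s per unit contributed, so full contribution is dominant for anyone with s > 1/2.2 = 0.4545 and zero contribution is dominant for anyone below.
Only Cora (9/16) clears that bar, contributing 46; the remaining 3 contribute 0. Total contributed: 46.
Yuki keeps 46 and receives 2.2 × 46 × 2/16 = 12.65 from the habitat fund, for a payoff of 58.65.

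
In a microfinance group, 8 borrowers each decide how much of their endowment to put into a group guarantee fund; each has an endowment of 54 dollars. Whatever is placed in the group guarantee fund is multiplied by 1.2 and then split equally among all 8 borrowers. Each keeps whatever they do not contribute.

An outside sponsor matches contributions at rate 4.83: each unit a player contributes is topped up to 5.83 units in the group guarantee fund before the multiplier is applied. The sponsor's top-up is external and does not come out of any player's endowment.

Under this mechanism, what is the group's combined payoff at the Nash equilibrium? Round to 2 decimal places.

Even with the mechanism, each unit contributed returns only 1.2 × 5.83 / 8 = 0.8745 per unit of net cost, so contributing nothing is still dominant.
Everyone keeps their endowment and the group total is 8 × 54 = 432.

432.00 dollars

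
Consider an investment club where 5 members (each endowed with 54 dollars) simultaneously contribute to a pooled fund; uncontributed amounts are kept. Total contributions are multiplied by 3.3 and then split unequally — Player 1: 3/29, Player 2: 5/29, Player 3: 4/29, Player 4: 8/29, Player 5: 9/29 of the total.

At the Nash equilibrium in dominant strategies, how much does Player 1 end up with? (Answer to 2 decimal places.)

Each unit j contributes comes back to j as 3.3 × (j's share), so j prefers to contribute only if that share exceeds 1/3.3 = 0.3030; otherwise keeping the unit dominates.
Only Player 5 (9/29) clears that bar, contributing 54; the remaining 4 contribute 0. Total contributed: 54.
Player 1 keeps 54 and receives 3.3 × 54 × 3/29 = 18.43 from the pooled fund, for a payoff of 72.43.

72.43 dollars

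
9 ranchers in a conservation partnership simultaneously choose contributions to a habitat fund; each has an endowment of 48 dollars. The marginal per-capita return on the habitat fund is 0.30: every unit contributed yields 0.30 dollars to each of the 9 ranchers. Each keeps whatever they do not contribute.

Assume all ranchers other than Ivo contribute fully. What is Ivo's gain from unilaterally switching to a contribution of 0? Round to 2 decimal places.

33.60 dollars

Switching from a contribution of 48 to 0 lets Ivo keep an extra 48 dollars, but lowers the habitat fund by 48, which costs Ivo their own share of that drop: 0.30 × 48 = 14.40.
Net gain = 48 − 14.40 = 33.60. The private return per contributed unit (0.30) is below 1, so free-riding is indeed the best response regardless of what the others do.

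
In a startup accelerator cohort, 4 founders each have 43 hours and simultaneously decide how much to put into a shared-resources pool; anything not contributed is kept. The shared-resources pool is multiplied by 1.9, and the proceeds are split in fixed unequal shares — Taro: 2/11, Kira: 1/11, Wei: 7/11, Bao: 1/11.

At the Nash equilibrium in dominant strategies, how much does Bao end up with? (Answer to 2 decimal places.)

50.43 hours

A player with share s gets back 1.9·s per unit contributed, so full contribution is dominant for anyone with s > 1/1.9 = 0.5263 and zero contribution is dominant for anyone below.
The only share above 0.5263 is Wei's 7/11, contributing 43; the remaining 3 contribute 0. Total contributed: 43.
Bao keeps 43 and receives 1.9 × 43 × 1/11 = 7.43 from the shared-resources pool, for a payoff of 50.43.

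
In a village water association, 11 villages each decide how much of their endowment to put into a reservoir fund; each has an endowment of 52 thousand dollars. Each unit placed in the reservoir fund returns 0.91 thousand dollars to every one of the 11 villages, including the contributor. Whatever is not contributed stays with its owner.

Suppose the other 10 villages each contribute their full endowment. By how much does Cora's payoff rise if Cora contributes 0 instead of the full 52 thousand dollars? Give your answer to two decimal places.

Switching from a contribution of 52 to 0 lets Cora keep an extra 52 thousand dollars, but lowers the reservoir fund by 52, which costs Cora their own share of that drop: 0.91 × 52 = 47.32.
Net gain = 52 − 47.32 = 4.68. The private return per contributed unit (0.91) is below 1, so free-riding is indeed the best response regardless of what the others do.

4.68 thousand dollars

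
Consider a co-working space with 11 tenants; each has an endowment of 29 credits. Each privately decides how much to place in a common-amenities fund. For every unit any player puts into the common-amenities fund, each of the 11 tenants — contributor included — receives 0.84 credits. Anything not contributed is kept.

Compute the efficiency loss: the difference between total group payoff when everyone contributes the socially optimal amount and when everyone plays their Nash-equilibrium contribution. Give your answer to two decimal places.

2628.56 credits

The private return per contributed unit is 0.84 < 1, so contributing 0 is dominant for every player. At the Nash equilibrium everyone keeps their 29, and the group total is 11 × 29 = 319.
Each contributed unit returns 9.240 to the group as a whole (0.84 to each of 11 players), which exceeds 1, so the social optimum is full contribution: group total = 9.240 × 319 = 2947.56.
Efficiency loss = 2947.56 − 319 = 2628.56.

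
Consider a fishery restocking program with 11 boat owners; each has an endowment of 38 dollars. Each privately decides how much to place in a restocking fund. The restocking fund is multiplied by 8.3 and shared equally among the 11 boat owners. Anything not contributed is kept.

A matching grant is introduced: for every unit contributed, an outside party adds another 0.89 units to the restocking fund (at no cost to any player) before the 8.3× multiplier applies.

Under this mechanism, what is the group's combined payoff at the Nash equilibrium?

6557.17 dollars

Under the mechanism each unit contributed yields 8.3 × 1.89 / 11 = 1.4261 back to its contributor per unit of net cost, which exceeds 1, making full contribution the dominant choice for everyone.
At the Nash equilibrium everyone contributes 38. Group total payoff = 8.3 × 1.89 × 418 = 6557.17.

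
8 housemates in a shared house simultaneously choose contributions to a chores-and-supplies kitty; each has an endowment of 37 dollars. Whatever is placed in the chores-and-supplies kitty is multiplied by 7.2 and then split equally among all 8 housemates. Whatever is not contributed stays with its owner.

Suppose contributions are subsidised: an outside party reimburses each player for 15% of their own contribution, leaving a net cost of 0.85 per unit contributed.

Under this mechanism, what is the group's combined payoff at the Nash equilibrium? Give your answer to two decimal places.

With the mechanism, a contributed unit returns (7.2/8) / 0.85 = 1.0588 per unit of net cost to the contributor — now above 1 — so contributing fully is weakly dominant for every player.
At the Nash equilibrium everyone contributes 37. Group total payoff = 8 × (37 × 0.15 + 7.2 × 37) = 2175.60.

2175.60 dollars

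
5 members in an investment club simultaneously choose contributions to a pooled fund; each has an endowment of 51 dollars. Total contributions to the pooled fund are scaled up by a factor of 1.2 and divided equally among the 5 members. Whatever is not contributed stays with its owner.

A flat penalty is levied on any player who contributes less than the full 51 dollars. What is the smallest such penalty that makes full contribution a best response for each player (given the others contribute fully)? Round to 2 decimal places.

38.76 dollars

Given the others contribute fully, the best deviation is to contribute 0 (any partial contribution still incurs the fine and gives up units whose private return 0.2400 is below 1).
Deviating from 51 to 0 saves 51 dollars but forfeits the deviator's share of the drop in the pooled fund: 1.2/5 × 51 = 12.24.
So the deviation gain is 51 − 12.24 = 38.76, and the fine must be at least 38.76 dollars to wipe it out.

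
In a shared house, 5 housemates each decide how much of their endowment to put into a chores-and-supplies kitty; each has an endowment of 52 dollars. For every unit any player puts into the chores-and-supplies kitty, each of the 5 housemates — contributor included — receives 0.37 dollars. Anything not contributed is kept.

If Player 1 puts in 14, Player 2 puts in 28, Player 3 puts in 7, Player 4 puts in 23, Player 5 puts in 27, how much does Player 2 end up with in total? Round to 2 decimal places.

Total contributed: 14 + 28 + 7 + 23 + 27 = 99.
Each receives 0.37 × 99 = 36.63 from the chores-and-supplies kitty.
Player 2 keeps 52 − 28 = 24, so Player 2's payoff is 24 + 36.63 = 60.63.

60.63 dollars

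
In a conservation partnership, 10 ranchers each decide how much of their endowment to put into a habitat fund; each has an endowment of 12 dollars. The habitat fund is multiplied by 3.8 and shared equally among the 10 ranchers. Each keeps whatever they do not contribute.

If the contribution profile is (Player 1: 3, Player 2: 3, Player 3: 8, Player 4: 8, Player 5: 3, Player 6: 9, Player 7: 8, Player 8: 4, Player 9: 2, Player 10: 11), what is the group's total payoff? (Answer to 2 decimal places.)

Total contributed: 3 + 3 + 8 + 8 + 3 + 9 + 8 + 4 + 2 + 11 = 59; total kept: 10 × 12 − 59 = 61.
The habitat fund pays out 3.8 × 59 = 224.20 in aggregate.
Group total = 61 + 224.20 = 285.20.

285.20 dollars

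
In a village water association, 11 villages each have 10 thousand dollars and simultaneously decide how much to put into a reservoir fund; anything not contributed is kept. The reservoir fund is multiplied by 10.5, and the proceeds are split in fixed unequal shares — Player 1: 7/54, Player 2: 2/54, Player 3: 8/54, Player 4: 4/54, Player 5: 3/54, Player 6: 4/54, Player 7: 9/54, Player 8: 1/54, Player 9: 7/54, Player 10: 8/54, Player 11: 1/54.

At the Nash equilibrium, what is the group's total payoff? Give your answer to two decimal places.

585.00 thousand dollars

A player with share s gets back 10.5·s per unit contributed, so full contribution is dominant for anyone with s > 1/10.5 = 0.0952 and zero contribution is dominant for anyone below.
Player 1, Player 3, Player 7, Player 9 and Player 10 clear that bar, contributing 10 each; the remaining 6 contribute 0. Total contributed: 50.
The reservoir fund pays out 10.5 × 50 = 525.00 in total (split across the unequal shares, but the aggregate is all that matters for the group sum).
The 6 free-riders keep 10 each, adding 60. Group total = 60 + 525.00 = 585.00.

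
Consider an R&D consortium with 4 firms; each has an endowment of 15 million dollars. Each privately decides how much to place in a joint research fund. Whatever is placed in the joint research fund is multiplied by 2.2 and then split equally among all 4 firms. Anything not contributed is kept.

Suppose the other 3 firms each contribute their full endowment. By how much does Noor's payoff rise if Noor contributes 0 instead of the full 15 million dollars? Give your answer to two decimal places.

Switching from a contribution of 15 to 0 lets Noor keep an extra 15 million dollars, but lowers the joint research fund by 15, which costs Noor their own share of that drop: 2.2/4 × 15 = 8.25.
Net gain = 15 − 8.25 = 6.75. The private return per contributed unit (0.5500) is below 1, so free-riding is indeed the best response regardless of what the others do.

6.75 million dollars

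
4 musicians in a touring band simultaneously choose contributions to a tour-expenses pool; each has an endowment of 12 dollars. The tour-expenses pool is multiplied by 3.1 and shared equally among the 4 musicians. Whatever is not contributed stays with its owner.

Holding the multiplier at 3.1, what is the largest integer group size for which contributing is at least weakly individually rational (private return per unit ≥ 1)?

Private return per unit is 3.1/(group size), which is ≥ 1 whenever the group size is ≤ 3.1.
The largest such integer is 3.

3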